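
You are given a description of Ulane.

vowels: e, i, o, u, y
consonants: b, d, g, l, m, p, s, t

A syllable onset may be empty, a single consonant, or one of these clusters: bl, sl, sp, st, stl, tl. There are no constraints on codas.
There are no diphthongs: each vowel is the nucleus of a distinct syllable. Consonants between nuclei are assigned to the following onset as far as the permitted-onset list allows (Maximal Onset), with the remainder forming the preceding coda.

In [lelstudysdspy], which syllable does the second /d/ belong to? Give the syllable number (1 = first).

Vowels present: e, u, y, y; each is a nucleus, giving 4 syllables.
σ1/σ2 boundary: /lst/ — longest licit onset from the right is /st/, leaving /l/ as coda.
σ2/σ3 boundary: just /d/ — single C goes to the following onset.
σ3/σ4 boundary: /sdsp/ — longest licit onset from the right is /sp/, leaving /sd/ as coda.
Putting it together: lel.stu.dysd.spy.
The second /d/ is in the coda of syllable 3 (/dysd/).

3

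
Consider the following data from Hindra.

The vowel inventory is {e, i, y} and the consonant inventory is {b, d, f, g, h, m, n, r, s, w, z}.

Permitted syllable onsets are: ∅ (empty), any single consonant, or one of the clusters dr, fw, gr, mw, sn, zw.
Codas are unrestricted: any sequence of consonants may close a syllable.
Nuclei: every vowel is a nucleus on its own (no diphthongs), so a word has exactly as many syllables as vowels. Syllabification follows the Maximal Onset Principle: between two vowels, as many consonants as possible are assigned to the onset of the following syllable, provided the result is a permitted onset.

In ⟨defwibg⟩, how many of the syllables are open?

Vowels present: e, i; each is a nucleus, giving 2 syllables.
Between /e/ (V1) and /i/ (V2): /fw/ is a licit onset in full, so it all attaches to the next syllable.
So the parse is de.fwibg.
Classifying each syllable: /de/ (open), /fwibg/ (closed).
Open syllables: 1.

1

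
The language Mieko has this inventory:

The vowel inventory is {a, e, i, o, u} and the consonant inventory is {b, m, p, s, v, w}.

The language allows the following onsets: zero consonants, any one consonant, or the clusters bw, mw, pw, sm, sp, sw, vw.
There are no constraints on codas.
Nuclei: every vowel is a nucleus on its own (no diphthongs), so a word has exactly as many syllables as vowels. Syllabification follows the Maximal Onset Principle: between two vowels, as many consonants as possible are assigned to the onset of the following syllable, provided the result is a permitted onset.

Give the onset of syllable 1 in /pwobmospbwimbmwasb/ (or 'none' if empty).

pw

Vowels present: o, o, i, a; each is a nucleus, giving 4 syllables.
/o…o/ gap (V1→V2): /bm/ splits as /b/ + /m/ (/m/ is the longest suffix that is a licit onset).
/o…i/ gap (V2→V3): cluster /spbw/ — the longest permitted-onset suffix is /bw/; onset = /bw/, preceding coda = /sp/.
/i…a/ gap (V3→V4): /mbmw/ — longest licit onset from the right is /mw/, leaving /mb/ as coda.
Syllabification: pwob.mosp.bwimb.mwasb.
Syllable 1 is /pwob/: onset /pw/, nucleus /o/, coda /b/.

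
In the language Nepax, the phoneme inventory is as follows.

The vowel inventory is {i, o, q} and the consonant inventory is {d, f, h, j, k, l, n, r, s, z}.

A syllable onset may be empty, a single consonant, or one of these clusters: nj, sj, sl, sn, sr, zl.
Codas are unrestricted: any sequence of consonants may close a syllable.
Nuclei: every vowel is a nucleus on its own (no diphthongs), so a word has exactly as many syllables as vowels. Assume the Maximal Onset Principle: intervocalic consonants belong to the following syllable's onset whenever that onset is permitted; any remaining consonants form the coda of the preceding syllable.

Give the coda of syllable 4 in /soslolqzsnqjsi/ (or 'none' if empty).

The vowels are o, o, q, q, i — 5 nuclei, so 5 syllables.
Between /o/ (V1) and /o/ (V2): cluster /sl/ — /sl/ is itself a permitted onset, so the whole cluster goes right; preceding coda = ∅.
Between /o/ (V2) and /q/ (V3): /l/ → onset of the next syllable (single consonants are always licit onsets).
Between /q/ (V3) and /q/ (V4): /zsn/ — longest licit onset from the right is /sn/, leaving /z/ as coda.
Between /q/ (V4) and /i/ (V5): /js/ splits as /j/ + /s/ (/s/ is the longest suffix that is a licit onset).
So the parse is so.slo.lqz.snqj.si.
Syllable 4 is /snqj/: onset /sn/, nucleus /q/, coda /j/.

j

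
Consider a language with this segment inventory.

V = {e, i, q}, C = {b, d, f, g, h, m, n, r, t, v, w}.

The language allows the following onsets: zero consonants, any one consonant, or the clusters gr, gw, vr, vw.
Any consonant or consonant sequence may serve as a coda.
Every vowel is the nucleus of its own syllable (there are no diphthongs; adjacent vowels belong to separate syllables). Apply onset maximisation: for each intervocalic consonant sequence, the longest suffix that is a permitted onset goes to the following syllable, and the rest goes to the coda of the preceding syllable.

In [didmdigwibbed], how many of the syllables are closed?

3

Vowels present: i, i, i, e; each is a nucleus, giving 4 syllables.
V1 /i/ – V2 /i/: cluster /dmd/ — the longest permitted-onset suffix is /d/; onset = /d/, preceding coda = /dm/.
V2 /i/ – V3 /i/: /gw/ is a licit onset in full, so it all attaches to the next syllable.
V3 /i/ – V4 /e/: /bb/; trying suffixes from longest down, /b/ is the first permitted one, so coda /b/ | onset /b/.
Result: didm.di.gwib.bed.
Classifying each syllable: /didm/ (closed), /di/ (open), /gwib/ (closed), /bed/ (closed).
Closed syllables: 3.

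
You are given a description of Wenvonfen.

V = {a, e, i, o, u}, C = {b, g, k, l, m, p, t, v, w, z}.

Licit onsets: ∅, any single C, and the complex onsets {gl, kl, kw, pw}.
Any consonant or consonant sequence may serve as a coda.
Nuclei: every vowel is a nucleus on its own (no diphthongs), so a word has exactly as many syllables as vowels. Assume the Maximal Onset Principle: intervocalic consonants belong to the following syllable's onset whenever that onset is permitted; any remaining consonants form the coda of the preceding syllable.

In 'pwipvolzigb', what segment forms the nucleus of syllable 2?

Vowels present: i, o, i; each is a nucleus, giving 3 syllables.
The second nucleus (vowel 2 from the left) is /o/.

o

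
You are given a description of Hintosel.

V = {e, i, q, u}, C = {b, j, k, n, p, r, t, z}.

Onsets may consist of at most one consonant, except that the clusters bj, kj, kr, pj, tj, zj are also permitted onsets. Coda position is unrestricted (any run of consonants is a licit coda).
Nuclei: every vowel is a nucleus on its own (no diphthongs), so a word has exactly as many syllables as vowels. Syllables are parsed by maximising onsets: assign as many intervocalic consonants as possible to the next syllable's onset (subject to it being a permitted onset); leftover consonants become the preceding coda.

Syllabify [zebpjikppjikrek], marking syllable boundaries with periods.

zeb.pjikp.pji.krek

Nuclei (vowels): e, i, i, e → 4 syllables.
σ1/σ2 boundary: /bpj/ — longest licit onset from the right is /pj/, leaving /b/ as coda.
σ2/σ3 boundary: /kppj/ splits as /kp/ + /pj/ (/pj/ is the longest suffix that is a licit onset).
σ3/σ4 boundary: cluster /kr/ — /kr/ is itself a permitted onset, so the whole cluster goes right; preceding coda = ∅.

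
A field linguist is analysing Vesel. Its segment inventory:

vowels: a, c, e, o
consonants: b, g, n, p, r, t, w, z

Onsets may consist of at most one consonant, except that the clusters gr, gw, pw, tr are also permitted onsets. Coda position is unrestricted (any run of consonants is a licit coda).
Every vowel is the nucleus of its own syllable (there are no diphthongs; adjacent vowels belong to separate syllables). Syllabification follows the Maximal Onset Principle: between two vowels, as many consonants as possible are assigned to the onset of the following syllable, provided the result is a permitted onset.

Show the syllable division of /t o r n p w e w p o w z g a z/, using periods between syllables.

Vowels present: o, e, o, a; each is a nucleus, giving 4 syllables.
Between /o/ (V1) and /e/ (V2): cluster /rnpw/ — the longest permitted-onset suffix is /pw/; onset = /pw/, preceding coda = /rn/.
Between /e/ (V2) and /o/ (V3): /wp/; trying suffixes from longest down, /p/ is the first permitted one, so coda /w/ | onset /p/.
Between /o/ (V3) and /a/ (V4): cluster /wzg/ — the longest permitted-onset suffix is /g/; onset = /g/, preceding coda = /wz/.

torn.pwew.powz.gaz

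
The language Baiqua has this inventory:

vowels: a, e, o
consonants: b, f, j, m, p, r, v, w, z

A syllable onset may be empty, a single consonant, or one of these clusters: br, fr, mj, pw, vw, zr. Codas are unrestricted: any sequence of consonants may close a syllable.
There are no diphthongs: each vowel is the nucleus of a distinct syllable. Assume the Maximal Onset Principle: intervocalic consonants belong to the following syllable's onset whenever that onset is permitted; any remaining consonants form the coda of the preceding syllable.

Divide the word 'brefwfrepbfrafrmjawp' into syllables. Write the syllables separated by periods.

Nuclei (vowels): e, e, a, a → 4 syllables.
Between /e/ (V1) and /e/ (V2): cluster /fwfr/ — the longest permitted-onset suffix is /fr/; onset = /fr/, preceding coda = /fw/.
Between /e/ (V2) and /a/ (V3): cluster /pbfr/ — the longest permitted-onset suffix is /fr/; onset = /fr/, preceding coda = /pb/.
Between /a/ (V3) and /a/ (V4): /frmj/ — longest licit onset from the right is /mj/, leaving /fr/ as coda.

brefw.frepb.frafr.mjawp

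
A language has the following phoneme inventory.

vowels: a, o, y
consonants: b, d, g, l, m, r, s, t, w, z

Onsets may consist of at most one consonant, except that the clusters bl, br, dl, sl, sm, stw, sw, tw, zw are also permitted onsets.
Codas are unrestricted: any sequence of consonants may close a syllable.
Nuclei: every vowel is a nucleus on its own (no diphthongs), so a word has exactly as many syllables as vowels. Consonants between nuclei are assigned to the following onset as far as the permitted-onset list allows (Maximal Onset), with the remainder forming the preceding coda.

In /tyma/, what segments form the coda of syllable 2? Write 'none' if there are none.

none

Nuclei (vowels): y, a → 2 syllables.
V1 /y/ – V2 /a/: /m/ → onset of the next syllable (single consonants are always licit onsets).
So the parse is ty.ma.
Syllable 2 is /ma/: onset /m/, nucleus /a/, coda ∅.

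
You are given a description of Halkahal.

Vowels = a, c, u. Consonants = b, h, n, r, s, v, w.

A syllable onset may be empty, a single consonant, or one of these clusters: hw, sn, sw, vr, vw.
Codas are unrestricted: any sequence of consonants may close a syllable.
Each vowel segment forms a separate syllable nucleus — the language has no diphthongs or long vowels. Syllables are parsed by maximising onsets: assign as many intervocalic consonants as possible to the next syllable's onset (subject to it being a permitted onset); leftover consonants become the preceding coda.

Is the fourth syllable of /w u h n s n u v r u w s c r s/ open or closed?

Vowels present: u, u, u, c; each is a nucleus, giving 4 syllables.
σ1/σ2 boundary: cluster /hnsn/ — the longest permitted-onset suffix is /sn/; onset = /sn/, preceding coda = /hn/.
σ2/σ3 boundary: /vr/ — entire cluster is a permitted onset → onset /vr/, coda ∅.
σ3/σ4 boundary: /ws/; trying suffixes from longest down, /s/ is the first permitted one, so coda /w/ | onset /s/.
Syllabification: wuhn.snu.vruw.scrs.
Syllable 4 is /scrs/ with coda /rs/, so it is closed.

closed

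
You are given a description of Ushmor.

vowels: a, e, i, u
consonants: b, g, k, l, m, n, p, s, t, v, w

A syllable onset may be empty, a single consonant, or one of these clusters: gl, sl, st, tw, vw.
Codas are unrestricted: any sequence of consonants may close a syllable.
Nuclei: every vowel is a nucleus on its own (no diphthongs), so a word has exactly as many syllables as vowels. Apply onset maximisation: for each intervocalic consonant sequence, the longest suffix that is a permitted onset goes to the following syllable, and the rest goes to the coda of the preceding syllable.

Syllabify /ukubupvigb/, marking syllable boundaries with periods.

Vowels present: u, u, u, i; each is a nucleus, giving 4 syllables.
/u…u/ gap (V1→V2): just /k/ — single C goes to the following onset.
/u…u/ gap (V2→V3): /b/ → onset of the next syllable (single consonants are always licit onsets).
/u…i/ gap (V3→V4): /pv/ splits as /p/ + /v/ (/v/ is the longest suffix that is a licit onset).

u.ku.bup.vigb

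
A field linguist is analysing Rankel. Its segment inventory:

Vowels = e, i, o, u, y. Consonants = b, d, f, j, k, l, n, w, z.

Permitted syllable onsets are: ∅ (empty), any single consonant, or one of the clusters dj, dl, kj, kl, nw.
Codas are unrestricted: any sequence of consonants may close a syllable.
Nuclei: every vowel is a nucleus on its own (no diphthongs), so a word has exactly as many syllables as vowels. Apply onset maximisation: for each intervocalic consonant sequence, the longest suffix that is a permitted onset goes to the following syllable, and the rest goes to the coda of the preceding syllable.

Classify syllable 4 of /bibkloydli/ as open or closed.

open

The vowels are i, o, y, i — 4 nuclei, so 4 syllables.
Between /i/ (V1) and /o/ (V2): /bkl/ — longest licit onset from the right is /kl/, leaving /b/ as coda.
Between /o/ (V2) and /y/ (V3): hiatus — the boundary sits between the two vowels.
Between /y/ (V3) and /i/ (V4): /dl/ is a licit onset in full, so it all attaches to the next syllable.
So the parse is bib.klo.y.dli.
Syllable 4 is /dli/; it ends in its nucleus with no coda, so it is open.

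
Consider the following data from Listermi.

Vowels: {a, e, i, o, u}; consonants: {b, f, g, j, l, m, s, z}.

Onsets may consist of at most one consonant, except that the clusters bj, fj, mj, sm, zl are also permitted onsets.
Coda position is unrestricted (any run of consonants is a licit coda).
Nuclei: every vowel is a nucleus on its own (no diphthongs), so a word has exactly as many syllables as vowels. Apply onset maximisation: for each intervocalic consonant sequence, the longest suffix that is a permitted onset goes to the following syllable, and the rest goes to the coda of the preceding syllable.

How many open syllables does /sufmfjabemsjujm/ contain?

1

Nuclei (vowels): u, a, e, u → 4 syllables.
/u…a/ gap (V1→V2): /fmfj/; trying suffixes from longest down, /fj/ is the first permitted one, so coda /fm/ | onset /fj/.
/a…e/ gap (V2→V3): /b/ → onset of the next syllable (single consonants are always licit onsets).
/e…u/ gap (V3→V4): cluster /msj/ — the longest permitted-onset suffix is /j/; onset = /j/, preceding coda = /ms/.
Syllabification: sufm.fja.bems.jujm.
Classifying each syllable: /sufm/ (closed), /fja/ (open), /bems/ (closed), /jujm/ (closed).
Open syllables: 1.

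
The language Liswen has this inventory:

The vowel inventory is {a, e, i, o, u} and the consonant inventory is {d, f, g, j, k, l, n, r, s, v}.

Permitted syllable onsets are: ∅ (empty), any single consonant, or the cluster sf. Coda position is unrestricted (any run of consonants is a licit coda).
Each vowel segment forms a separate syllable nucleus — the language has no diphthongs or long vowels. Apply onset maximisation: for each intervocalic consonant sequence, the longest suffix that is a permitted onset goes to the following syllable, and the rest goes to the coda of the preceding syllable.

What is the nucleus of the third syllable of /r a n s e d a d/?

a

The vowels are a, e, a — 3 nuclei, so 3 syllables.
The third nucleus (vowel 3 from the left) is /a/.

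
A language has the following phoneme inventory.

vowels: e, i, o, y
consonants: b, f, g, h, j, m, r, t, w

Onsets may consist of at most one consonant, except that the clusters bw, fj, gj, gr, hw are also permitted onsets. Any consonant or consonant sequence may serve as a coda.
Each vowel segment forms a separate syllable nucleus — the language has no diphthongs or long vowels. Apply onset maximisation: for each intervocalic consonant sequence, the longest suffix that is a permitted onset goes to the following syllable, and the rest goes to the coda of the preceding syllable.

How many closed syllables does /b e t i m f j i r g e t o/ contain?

2

The vowels are e, i, i, e, o — 5 nuclei, so 5 syllables.
σ1/σ2 boundary: /t/ → onset of the next syllable (single consonants are always licit onsets).
σ2/σ3 boundary: /mfj/; trying suffixes from longest down, /fj/ is the first permitted one, so coda /m/ | onset /fj/.
σ3/σ4 boundary: /rg/; trying suffixes from longest down, /g/ is the first permitted one, so coda /r/ | onset /g/.
σ4/σ5 boundary: /t/ → onset of the next syllable (single consonants are always licit onsets).
Result: be.tim.fjir.ge.to.
Classifying each syllable: /be/ (open), /tim/ (closed), /fjir/ (closed), /ge/ (open), /to/ (open).
Closed syllables: 2.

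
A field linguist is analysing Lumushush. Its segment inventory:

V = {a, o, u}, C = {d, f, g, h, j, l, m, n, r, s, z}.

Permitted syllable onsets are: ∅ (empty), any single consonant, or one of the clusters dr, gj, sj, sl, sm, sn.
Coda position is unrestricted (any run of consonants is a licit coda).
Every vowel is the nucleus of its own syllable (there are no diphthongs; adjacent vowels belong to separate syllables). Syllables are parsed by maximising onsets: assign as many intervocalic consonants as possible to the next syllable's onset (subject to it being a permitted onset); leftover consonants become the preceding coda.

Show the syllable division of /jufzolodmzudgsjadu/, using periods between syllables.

Vowels present: u, o, o, u, a, u; each is a nucleus, giving 6 syllables.
σ1/σ2 boundary: /fz/ — longest licit onset from the right is /z/, leaving /f/ as coda.
σ2/σ3 boundary: /l/ → onset of the next syllable (single consonants are always licit onsets).
σ3/σ4 boundary: /dmz/ — longest licit onset from the right is /z/, leaving /dm/ as coda.
σ4/σ5 boundary: /dgsj/; trying suffixes from longest down, /sj/ is the first permitted one, so coda /dg/ | onset /sj/.
σ5/σ6 boundary: /d/ is a single consonant, so it becomes the next onset.

juf.zo.lodm.zudg.sja.du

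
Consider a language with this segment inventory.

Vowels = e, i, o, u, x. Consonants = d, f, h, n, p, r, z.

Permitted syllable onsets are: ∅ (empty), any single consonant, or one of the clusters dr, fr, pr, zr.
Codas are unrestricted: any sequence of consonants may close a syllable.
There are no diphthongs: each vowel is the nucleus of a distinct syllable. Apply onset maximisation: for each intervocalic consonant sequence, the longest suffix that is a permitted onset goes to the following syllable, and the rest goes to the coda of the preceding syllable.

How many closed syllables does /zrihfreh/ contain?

The vowels are i, e — 2 nuclei, so 2 syllables.
V1 /i/ – V2 /e/: /hfr/ — longest licit onset from the right is /fr/, leaving /h/ as coda.
Result: zrih.freh.
Classifying each syllable: /zrih/ (closed), /freh/ (closed).
Closed syllables: 2.

2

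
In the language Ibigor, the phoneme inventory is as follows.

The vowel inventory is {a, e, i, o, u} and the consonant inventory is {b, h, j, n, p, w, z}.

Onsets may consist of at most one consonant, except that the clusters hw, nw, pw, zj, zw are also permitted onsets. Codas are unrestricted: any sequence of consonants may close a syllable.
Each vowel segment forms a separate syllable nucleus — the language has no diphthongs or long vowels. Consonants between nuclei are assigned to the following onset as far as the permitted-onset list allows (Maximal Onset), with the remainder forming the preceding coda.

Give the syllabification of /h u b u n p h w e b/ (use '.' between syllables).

hu.bunp.hweb

Nuclei (vowels): u, u, e → 3 syllables.
V1 /u/ – V2 /u/: /b/ → onset of the next syllable (single consonants are always licit onsets).
V2 /u/ – V3 /e/: /nphw/ — longest licit onset from the right is /hw/, leaving /np/ as coda.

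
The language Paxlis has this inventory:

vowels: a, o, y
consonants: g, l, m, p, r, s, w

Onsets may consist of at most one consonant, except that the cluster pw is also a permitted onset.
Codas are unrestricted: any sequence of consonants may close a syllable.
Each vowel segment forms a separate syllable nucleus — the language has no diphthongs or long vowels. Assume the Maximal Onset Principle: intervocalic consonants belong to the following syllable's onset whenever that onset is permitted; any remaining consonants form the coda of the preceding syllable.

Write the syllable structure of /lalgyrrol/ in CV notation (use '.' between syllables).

CVC.CVC.CVC

The vowels are a, y, o — 3 nuclei, so 3 syllables.
σ1/σ2 boundary: cluster /lg/ — the longest permitted-onset suffix is /g/; onset = /g/, preceding coda = /l/.
σ2/σ3 boundary: /rr/ — longest licit onset from the right is /r/, leaving /r/ as coda.
Syllabification: lal.gyr.rol.
Mapping each syllable to C/V: /lal/ → CVC, /gyr/ → CVC, /rol/ → CVC.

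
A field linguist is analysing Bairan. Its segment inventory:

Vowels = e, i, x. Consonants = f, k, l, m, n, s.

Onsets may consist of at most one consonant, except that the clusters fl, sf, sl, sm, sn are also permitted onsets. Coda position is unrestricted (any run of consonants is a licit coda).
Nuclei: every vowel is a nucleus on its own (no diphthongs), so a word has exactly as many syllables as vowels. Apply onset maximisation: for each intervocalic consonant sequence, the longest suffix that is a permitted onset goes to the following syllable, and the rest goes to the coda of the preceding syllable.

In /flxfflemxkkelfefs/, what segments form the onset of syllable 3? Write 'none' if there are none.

Nuclei (vowels): x, e, x, e, e → 5 syllables.
σ1/σ2 boundary: /ffl/ — longest licit onset from the right is /fl/, leaving /f/ as coda.
σ2/σ3 boundary: /m/ → onset of the next syllable (single consonants are always licit onsets).
σ3/σ4 boundary: /kk/; trying suffixes from longest down, /k/ is the first permitted one, so coda /k/ | onset /k/.
σ4/σ5 boundary: cluster /lf/ — the longest permitted-onset suffix is /f/; onset = /f/, preceding coda = /l/.
Putting it together: flxf.fle.mxk.kel.fefs.
Syllable 3 is /mxk/: onset /m/, nucleus /x/, coda /k/.

m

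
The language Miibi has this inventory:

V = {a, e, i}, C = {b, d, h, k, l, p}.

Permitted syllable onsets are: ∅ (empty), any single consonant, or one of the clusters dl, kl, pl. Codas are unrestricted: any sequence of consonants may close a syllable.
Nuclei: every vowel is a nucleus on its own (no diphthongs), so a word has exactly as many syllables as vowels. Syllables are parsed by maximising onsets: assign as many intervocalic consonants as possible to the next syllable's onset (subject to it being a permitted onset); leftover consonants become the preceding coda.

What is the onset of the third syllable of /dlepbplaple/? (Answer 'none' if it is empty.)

Nuclei (vowels): e, a, e → 3 syllables.
V1 /e/ – V2 /a/: /pbpl/ — longest licit onset from the right is /pl/, leaving /pb/ as coda.
V2 /a/ – V3 /e/: /pl/ is a licit onset in full, so it all attaches to the next syllable.
Result: dlepb.pla.ple.
Syllable 3 is /ple/: onset /pl/, nucleus /e/, coda ∅.

pl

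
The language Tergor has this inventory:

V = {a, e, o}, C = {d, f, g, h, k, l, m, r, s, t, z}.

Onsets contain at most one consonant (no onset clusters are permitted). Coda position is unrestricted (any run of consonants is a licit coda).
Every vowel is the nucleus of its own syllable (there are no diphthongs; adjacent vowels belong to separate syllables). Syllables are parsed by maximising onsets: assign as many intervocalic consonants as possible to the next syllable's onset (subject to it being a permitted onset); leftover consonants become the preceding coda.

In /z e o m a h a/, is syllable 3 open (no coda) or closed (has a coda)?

Vowels present: e, o, a, a; each is a nucleus, giving 4 syllables.
Between /e/ (V1) and /o/ (V2): nothing intervenes; syllable break is V.V.
Between /o/ (V2) and /a/ (V3): just /m/ — single C goes to the following onset.
Between /a/ (V3) and /a/ (V4): just /h/ — single C goes to the following onset.
Putting it together: ze.o.ma.ha.
Syllable 3 is /ma/; it ends in its nucleus with no coda, so it is open.

open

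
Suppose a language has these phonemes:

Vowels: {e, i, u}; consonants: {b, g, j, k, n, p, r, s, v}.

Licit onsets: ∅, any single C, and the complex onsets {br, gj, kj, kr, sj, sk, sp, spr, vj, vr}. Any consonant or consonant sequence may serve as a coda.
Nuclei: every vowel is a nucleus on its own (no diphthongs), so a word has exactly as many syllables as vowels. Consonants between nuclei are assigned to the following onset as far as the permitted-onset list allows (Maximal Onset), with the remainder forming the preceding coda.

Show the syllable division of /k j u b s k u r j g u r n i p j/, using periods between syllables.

kjub.skurj.gur.nipj

Vowels present: u, u, u, i; each is a nucleus, giving 4 syllables.
σ1/σ2 boundary: /bsk/ — longest licit onset from the right is /sk/, leaving /b/ as coda.
σ2/σ3 boundary: /rjg/ — longest licit onset from the right is /g/, leaving /rj/ as coda.
σ3/σ4 boundary: cluster /rn/ — the longest permitted-onset suffix is /n/; onset = /n/, preceding coda = /r/.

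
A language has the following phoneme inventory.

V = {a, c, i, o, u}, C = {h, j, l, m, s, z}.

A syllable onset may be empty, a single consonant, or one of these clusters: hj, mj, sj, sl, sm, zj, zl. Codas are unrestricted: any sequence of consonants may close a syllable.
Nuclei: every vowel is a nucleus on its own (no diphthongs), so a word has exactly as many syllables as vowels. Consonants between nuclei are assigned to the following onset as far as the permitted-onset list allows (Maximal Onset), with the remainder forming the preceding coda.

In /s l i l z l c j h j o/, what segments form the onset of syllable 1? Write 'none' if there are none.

sl

The vowels are i, c, o — 3 nuclei, so 3 syllables.
Between /i/ (V1) and /c/ (V2): /lzl/ — longest licit onset from the right is /zl/, leaving /l/ as coda.
Between /c/ (V2) and /o/ (V3): cluster /jhj/ — the longest permitted-onset suffix is /hj/; onset = /hj/, preceding coda = /j/.
Result: slil.zlcj.hjo.
Syllable 1 is /slil/: onset /sl/, nucleus /i/, coda /l/.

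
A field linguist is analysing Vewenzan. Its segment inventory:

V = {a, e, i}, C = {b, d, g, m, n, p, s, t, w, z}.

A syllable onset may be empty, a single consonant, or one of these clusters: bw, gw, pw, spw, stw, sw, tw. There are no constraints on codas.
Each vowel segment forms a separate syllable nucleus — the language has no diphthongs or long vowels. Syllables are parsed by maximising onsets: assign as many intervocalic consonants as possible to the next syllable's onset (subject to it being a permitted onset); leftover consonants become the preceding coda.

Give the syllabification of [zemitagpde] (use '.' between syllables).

Nuclei (vowels): e, i, a, e → 4 syllables.
V1 /e/ – V2 /i/: /m/ is a single consonant, so it becomes the next onset.
V2 /i/ – V3 /a/: /t/ is a single consonant, so it becomes the next onset.
V3 /a/ – V4 /e/: /gpd/ — longest licit onset from the right is /d/, leaving /gp/ as coda.

ze.mi.tagp.de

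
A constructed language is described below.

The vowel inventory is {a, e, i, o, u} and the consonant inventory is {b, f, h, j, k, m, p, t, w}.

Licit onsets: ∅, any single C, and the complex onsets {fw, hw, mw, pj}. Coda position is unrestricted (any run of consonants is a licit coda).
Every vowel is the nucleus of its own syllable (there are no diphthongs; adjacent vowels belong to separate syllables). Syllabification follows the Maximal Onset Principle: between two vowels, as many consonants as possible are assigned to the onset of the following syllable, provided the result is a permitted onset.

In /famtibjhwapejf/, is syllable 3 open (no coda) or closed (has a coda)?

open

The vowels are a, i, a, e — 4 nuclei, so 4 syllables.
/a…i/ gap (V1→V2): /mt/ — longest licit onset from the right is /t/, leaving /m/ as coda.
/i…a/ gap (V2→V3): /bjhw/ splits as /bj/ + /hw/ (/hw/ is the longest suffix that is a licit onset).
/a…e/ gap (V3→V4): just /p/ — single C goes to the following onset.
Putting it together: fam.tibj.hwa.pejf.
Syllable 3 is /hwa/; it ends in its nucleus with no coda, so it is open.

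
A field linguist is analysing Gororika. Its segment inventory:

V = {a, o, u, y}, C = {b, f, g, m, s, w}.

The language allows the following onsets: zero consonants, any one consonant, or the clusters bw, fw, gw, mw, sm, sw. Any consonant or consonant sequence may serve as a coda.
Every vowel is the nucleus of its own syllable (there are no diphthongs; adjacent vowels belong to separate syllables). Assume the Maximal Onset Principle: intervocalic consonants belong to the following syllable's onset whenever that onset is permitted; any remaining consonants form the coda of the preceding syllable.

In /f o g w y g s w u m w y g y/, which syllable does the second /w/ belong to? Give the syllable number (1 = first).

3

Vowels present: o, y, u, y, y; each is a nucleus, giving 5 syllables.
Between /o/ (V1) and /y/ (V2): /gw/ is a licit onset in full, so it all attaches to the next syllable.
Between /y/ (V2) and /u/ (V3): cluster /gsw/ — the longest permitted-onset suffix is /sw/; onset = /sw/, preceding coda = /g/.
Between /u/ (V3) and /y/ (V4): /mw/ — entire cluster is a permitted onset → onset /mw/, coda ∅.
Between /y/ (V4) and /y/ (V5): /g/ → onset of the next syllable (single consonants are always licit onsets).
Result: fo.gwyg.swu.mwy.gy.
The second /w/ is in the onset of syllable 3 (/swu/).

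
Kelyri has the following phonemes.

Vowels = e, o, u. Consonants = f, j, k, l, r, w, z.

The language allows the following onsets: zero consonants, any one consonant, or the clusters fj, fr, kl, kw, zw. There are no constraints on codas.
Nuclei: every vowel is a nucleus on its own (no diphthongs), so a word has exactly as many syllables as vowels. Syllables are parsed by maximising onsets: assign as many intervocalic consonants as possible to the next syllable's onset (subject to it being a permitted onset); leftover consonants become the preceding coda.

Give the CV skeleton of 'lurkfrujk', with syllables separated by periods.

Nuclei (vowels): u, u → 2 syllables.
/u…u/ gap (V1→V2): cluster /rkfr/ — the longest permitted-onset suffix is /fr/; onset = /fr/, preceding coda = /rk/.
Syllabification: lurk.frujk.
Mapping each syllable to C/V: /lurk/ → CVCC, /frujk/ → CCVCC.

CVCC.CCVCC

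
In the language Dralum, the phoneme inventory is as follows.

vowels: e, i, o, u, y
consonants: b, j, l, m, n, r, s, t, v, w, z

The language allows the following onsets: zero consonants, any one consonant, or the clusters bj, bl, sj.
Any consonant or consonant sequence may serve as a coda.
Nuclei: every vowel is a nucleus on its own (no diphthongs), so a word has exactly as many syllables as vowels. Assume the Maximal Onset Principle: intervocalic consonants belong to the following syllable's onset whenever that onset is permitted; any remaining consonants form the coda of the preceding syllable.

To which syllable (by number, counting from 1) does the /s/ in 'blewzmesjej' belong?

3

Nuclei (vowels): e, e, e → 3 syllables.
V1 /e/ – V2 /e/: /wzm/; trying suffixes from longest down, /m/ is the first permitted one, so coda /wz/ | onset /m/.
V2 /e/ – V3 /e/: cluster /sj/ — /sj/ is itself a permitted onset, so the whole cluster goes right; preceding coda = ∅.
Syllabification: blewz.me.sjej.
The /s/ is in the onset of syllable 3 (/sjej/).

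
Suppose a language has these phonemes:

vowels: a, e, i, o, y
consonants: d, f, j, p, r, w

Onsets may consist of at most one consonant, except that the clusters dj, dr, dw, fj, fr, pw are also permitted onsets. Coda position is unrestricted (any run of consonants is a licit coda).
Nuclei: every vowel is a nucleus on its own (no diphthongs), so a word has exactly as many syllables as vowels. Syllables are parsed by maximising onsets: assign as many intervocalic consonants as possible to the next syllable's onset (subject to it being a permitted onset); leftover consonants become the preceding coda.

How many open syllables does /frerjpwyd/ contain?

0

Nuclei (vowels): e, y → 2 syllables.
σ1/σ2 boundary: cluster /rjpw/ — the longest permitted-onset suffix is /pw/; onset = /pw/, preceding coda = /rj/.
So the parse is frerj.pwyd.
Classifying each syllable: /frerj/ (closed), /pwyd/ (closed).
Open syllables: 0.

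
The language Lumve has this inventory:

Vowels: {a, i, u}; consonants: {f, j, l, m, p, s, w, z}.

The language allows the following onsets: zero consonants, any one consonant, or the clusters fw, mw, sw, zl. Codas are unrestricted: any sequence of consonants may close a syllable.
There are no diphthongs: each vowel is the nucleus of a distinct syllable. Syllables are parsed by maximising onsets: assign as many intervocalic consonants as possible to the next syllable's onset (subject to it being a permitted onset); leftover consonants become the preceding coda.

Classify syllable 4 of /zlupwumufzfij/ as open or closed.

closed

The vowels are u, u, u, i — 4 nuclei, so 4 syllables.
σ1/σ2 boundary: cluster /pw/ — the longest permitted-onset suffix is /w/; onset = /w/, preceding coda = /p/.
σ2/σ3 boundary: /m/ → onset of the next syllable (single consonants are always licit onsets).
σ3/σ4 boundary: /fzf/ splits as /fz/ + /f/ (/f/ is the longest suffix that is a licit onset).
Putting it together: zlup.wu.mufz.fij.
Syllable 4 is /fij/ with coda /j/, so it is closed.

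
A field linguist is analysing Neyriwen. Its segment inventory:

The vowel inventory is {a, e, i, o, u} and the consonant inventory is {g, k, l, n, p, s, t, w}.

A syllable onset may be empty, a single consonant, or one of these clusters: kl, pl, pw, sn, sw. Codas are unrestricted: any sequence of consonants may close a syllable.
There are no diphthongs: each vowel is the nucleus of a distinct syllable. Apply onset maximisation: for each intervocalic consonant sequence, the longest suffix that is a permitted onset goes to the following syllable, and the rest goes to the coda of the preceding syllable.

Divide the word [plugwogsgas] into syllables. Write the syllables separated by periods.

plug.wogs.gas

The vowels are u, o, a — 3 nuclei, so 3 syllables.
/u…o/ gap (V1→V2): /gw/ splits as /g/ + /w/ (/w/ is the longest suffix that is a licit onset).
/o…a/ gap (V2→V3): cluster /gsg/ — the longest permitted-onset suffix is /g/; onset = /g/, preceding coda = /gs/.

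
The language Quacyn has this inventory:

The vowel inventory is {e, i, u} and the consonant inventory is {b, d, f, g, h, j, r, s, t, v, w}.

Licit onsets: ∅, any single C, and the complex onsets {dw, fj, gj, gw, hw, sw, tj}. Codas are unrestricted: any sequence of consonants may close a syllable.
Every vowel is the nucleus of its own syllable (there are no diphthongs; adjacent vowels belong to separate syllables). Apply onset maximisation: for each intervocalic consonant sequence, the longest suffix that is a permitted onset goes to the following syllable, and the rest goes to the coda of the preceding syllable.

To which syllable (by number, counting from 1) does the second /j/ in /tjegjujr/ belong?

Vowels present: e, u; each is a nucleus, giving 2 syllables.
σ1/σ2 boundary: /gj/ is a licit onset in full, so it all attaches to the next syllable.
Syllabification: tje.gjujr.
The second /j/ is in the onset of syllable 2 (/gjujr/).

2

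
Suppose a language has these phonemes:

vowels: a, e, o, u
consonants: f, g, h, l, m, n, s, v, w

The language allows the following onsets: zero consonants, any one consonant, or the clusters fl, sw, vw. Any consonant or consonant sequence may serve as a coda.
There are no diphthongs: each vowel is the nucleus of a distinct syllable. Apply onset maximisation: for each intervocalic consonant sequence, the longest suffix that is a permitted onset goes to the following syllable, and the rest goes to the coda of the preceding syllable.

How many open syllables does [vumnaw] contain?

0

The vowels are u, a — 2 nuclei, so 2 syllables.
σ1/σ2 boundary: /mn/ splits as /m/ + /n/ (/n/ is the longest suffix that is a licit onset).
Putting it together: vum.naw.
Classifying each syllable: /vum/ (closed), /naw/ (closed).
Open syllables: 0.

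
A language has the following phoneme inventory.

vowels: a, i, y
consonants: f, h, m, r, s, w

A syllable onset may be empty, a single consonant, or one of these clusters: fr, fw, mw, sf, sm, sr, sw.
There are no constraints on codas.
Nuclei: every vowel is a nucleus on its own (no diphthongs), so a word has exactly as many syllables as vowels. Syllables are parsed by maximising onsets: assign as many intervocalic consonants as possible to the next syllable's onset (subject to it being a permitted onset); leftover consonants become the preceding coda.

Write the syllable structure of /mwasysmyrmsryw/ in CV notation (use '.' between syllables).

Vowels present: a, y, y, y; each is a nucleus, giving 4 syllables.
V1 /a/ – V2 /y/: /s/ is a single consonant, so it becomes the next onset.
V2 /y/ – V3 /y/: /sm/ — entire cluster is a permitted onset → onset /sm/, coda ∅.
V3 /y/ – V4 /y/: /rmsr/ — longest licit onset from the right is /sr/, leaving /rm/ as coda.
Result: mwa.sy.smyrm.sryw.
Mapping each syllable to C/V: /mwa/ → CCV, /sy/ → CV, /smyrm/ → CCVCC, /sryw/ → CCVC.

CCV.CV.CCVCC.CCVC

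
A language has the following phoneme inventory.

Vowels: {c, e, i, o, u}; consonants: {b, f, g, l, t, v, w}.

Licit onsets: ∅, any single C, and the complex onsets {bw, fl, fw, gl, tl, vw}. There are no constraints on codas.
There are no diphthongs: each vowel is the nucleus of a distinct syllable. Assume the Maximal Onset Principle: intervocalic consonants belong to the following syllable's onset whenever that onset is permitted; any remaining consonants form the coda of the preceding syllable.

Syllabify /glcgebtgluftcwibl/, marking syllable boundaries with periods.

glc.gebt.gluf.tc.wibl

The vowels are c, e, u, c, i — 5 nuclei, so 5 syllables.
σ1/σ2 boundary: /g/ is a single consonant, so it becomes the next onset.
σ2/σ3 boundary: cluster /btgl/ — the longest permitted-onset suffix is /gl/; onset = /gl/, preceding coda = /bt/.
σ3/σ4 boundary: /ft/ — longest licit onset from the right is /t/, leaving /f/ as coda.
σ4/σ5 boundary: just /w/ — single C goes to the following onset.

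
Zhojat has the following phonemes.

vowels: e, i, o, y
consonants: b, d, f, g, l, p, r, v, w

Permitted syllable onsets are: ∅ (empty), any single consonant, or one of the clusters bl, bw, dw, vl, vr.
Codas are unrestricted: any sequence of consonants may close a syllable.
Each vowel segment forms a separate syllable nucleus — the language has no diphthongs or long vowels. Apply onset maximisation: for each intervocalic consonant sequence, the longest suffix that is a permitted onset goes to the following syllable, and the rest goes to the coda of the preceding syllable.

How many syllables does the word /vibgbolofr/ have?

3

Vowels present: i, o, o; each is a nucleus, giving 3 syllables.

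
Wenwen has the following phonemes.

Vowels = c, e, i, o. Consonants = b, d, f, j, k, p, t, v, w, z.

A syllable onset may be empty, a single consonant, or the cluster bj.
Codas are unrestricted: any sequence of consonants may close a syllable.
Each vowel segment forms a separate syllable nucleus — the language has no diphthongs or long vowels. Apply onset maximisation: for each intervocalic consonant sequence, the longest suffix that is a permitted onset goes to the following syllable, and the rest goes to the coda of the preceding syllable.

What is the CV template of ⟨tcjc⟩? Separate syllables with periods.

CV.CV

The vowels are c, c — 2 nuclei, so 2 syllables.
/c…c/ gap (V1→V2): /j/ is a single consonant, so it becomes the next onset.
Putting it together: tc.jc.
Mapping each syllable to C/V: /tc/ → CV, /jc/ → CV.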